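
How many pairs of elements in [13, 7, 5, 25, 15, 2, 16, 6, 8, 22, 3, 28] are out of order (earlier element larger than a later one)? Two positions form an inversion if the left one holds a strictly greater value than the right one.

Sweep left to right; for each value list the smaller values that follow it:
13: 6
7: 4
5: 2
25: 7
15: 4
2: 0
16: 3
6: 1
8: 1
22: 1
3: 0
28: 0
Sum: 6 + 4 + 2 + 7 + 4 + 0 + 3 + 1 + 1 + 1 + 0 + 0 = 29

29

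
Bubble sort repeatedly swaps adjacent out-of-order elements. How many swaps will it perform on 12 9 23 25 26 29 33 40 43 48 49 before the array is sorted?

The minimum number of adjacent swaps to sort an array equals its inversion count, since every such swap removes exactly one inversion.
Count inversions — for each element, later elements that are smaller:
12: 9 → 1
9: none → 0
23: none → 0
25: none → 0
26: none → 0
29: none → 0
33: none → 0
40: none → 0
43: none → 0
48: none → 0
49: none → 0
Total inversions: 1 + 0 + 0 + 0 + 0 + 0 + 0 + 0 + 0 + 0 + 0 = 1

1 swap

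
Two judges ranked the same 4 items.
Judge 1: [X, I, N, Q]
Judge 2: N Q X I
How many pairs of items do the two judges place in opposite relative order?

4

Assign each item its position (1..4) in the first ordering, then rewrite the second ordering as that position sequence:
positions: X→1, I→2, N→3, Q→4
second ordering as positions: [3, 4, 1, 2]
Discordant pairs = inversions in this position sequence.
3: 1, 2 → 2
4: 1, 2 → 2
1: 0
2: 0
Total: 2 + 2 + 0 + 0 = 4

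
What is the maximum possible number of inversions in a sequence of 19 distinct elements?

171 inversions

The maximum occurs when the array is in strictly decreasing order: every one of the C(19, 2) pairs is inverted.
C(19, 2) = 19·18/2 = 171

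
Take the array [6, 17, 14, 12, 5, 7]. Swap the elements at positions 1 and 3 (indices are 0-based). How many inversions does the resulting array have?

Positions 1 and 3 hold 17 and 12; after swapping, the array is [6, 12, 14, 17, 5, 7].
For each element, count later entries that are smaller:
6 → 5 → 1
12 → 5, 7 → 2
14 → 5, 7 → 2
17 → 5, 7 → 2
5 → none → 0
7 → none → 0
Sum: 1 + 2 + 2 + 2 + 0 + 0 = 7

Inversions: 7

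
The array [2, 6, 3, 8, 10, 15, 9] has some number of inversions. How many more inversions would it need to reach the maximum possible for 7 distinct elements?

18

Maximum inversions for 7 distinct elements is C(7, 2) = 7·6/2 = 21.
Current inversions — for each element, count later smaller elements:
2: 0
6: 1
3: 0
8: 0
10: 1
15: 1
9: 0
Current total: 0 + 1 + 0 + 0 + 1 + 1 + 0 = 3
Shortfall: 21 − 3 = 18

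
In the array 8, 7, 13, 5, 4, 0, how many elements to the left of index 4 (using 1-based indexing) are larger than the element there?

3

The element at index 4 is 5.
Elements before it: 8, 7, 13
Those larger than 5: 8, 7, 13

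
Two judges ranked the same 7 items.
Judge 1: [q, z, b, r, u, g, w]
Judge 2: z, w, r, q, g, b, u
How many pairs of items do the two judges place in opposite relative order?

Assign each item its position (1..7) in the first ordering, then rewrite the second ordering as that position sequence:
positions: q→1, z→2, b→3, r→4, u→5, g→6, w→7
second ordering as positions: [2, 7, 4, 1, 6, 3, 5]
Discordant pairs = inversions in this position sequence.
2: 1 → 1
7: 4, 1, 6, 3, 5 → 5
4: 1, 3 → 2
1: 0
6: 3, 5 → 2
3: 0
5: 0
Total: 1 + 5 + 2 + 0 + 2 + 0 + 0 = 10

There are 10 discordant pairs.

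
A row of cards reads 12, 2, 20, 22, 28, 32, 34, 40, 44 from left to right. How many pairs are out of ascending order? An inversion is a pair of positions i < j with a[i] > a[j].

Out-of-order pairs: 1

Count, for each position, how many later elements it exceeds:
12 → 2 → 1
2 → none → 0
20 → none → 0
22 → none → 0
28 → none → 0
32 → none → 0
34 → none → 0
40 → none → 0
44 → none → 0
Sum: 1 + 0 + 0 + 0 + 0 + 0 + 0 + 0 + 0 = 1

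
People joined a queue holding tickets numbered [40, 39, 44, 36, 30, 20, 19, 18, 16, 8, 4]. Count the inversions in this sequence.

53

For each element, count later entries that are smaller:
40 → 39, 36, 30, 20, 19, 18, 16, 8, 4 → 9
39 → 36, 30, 20, 19, 18, 16, 8, 4 → 8
44 → 36, 30, 20, 19, 18, 16, 8, 4 → 8
36 → 30, 20, 19, 18, 16, 8, 4 → 7
30 → 20, 19, 18, 16, 8, 4 → 6
20 → 19, 18, 16, 8, 4 → 5
19 → 18, 16, 8, 4 → 4
18 → 16, 8, 4 → 3
16 → 8, 4 → 2
8 → 4 → 1
4 → none → 0
Sum: 9 + 8 + 8 + 7 + 6 + 5 + 4 + 3 + 2 + 1 + 0 = 53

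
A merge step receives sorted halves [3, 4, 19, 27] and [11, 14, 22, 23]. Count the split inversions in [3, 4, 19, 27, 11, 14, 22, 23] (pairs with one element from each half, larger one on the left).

6

For each element r of the right run, count left-run elements greater than r:
r = 11: 19, 27 → 2
r = 14: 19, 27 → 2
r = 22: 27 → 1
r = 23: 27 → 1
Cross-inversions: 2 + 2 + 1 + 1 = 6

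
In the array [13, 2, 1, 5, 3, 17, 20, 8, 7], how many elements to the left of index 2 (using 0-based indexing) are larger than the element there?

2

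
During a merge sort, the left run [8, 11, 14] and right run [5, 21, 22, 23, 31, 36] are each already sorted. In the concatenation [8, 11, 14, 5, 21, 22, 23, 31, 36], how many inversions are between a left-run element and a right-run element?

There are 3 cross-inversions.

Take each right-half value and tally the left-half values above it:
r = 5: 8, 11, 14 → 3
r = 21: none → 0
r = 22: none → 0
r = 23: none → 0
r = 31: none → 0
r = 36: none → 0
Cross-inversions: 3 + 0 + 0 + 0 + 0 + 0 = 3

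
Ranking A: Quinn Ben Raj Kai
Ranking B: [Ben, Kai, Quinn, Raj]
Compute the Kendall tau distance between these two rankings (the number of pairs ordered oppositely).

3

Assign each item its position (1..4) in the first ordering, then rewrite the second ordering as that position sequence:
positions: Quinn→1, Ben→2, Raj→3, Kai→4
second ordering as positions: [2, 4, 1, 3]
Discordant pairs = inversions in this position sequence.
2: 1 → 1
4: 1, 3 → 2
1: 0
3: 0
Total: 1 + 2 + 0 + 0 = 3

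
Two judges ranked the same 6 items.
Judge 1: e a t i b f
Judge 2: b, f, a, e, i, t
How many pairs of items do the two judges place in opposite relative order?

10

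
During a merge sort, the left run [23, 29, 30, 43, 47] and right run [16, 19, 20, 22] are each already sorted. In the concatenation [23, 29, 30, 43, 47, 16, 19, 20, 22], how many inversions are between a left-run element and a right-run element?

Cross-inversions: 20

Take each right-half value and tally the left-half values above it:
r = 16: 23, 29, 30, 43, 47 → 5
r = 19: 23, 29, 30, 43, 47 → 5
r = 20: 23, 29, 30, 43, 47 → 5
r = 22: 23, 29, 30, 43, 47 → 5
Cross-inversions: 5 + 5 + 5 + 5 = 20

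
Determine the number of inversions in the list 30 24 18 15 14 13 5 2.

There are 28 inversions.

Sweep left to right; for each value list the smaller values that follow it:
30 → 24, 18, 15, 14, 13, 5, 2 → 7
24 → 18, 15, 14, 13, 5, 2 → 6
18 → 15, 14, 13, 5, 2 → 5
15 → 14, 13, 5, 2 → 4
14 → 13, 5, 2 → 3
13 → 5, 2 → 2
5 → 2 → 1
2 → none → 0
Sum: 7 + 6 + 5 + 4 + 3 + 2 + 1 + 0 = 28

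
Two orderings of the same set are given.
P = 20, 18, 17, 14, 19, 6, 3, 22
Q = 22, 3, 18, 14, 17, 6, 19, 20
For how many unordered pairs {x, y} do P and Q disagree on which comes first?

There are 20 disagreeing pairs.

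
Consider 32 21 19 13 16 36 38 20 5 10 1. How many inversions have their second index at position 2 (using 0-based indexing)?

2 such elements

The element at index 2 is 19.
Elements before it: 32, 21
Those larger than 19: 32, 21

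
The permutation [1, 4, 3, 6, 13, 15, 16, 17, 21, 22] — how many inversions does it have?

Count, for each position, how many later elements it exceeds:
1 → none → 0
4 → 3 → 1
3 → none → 0
6 → none → 0
13 → none → 0
15 → none → 0
16 → none → 0
17 → none → 0
21 → none → 0
22 → none → 0
Sum: 0 + 1 + 0 + 0 + 0 + 0 + 0 + 0 + 0 + 0 = 1

1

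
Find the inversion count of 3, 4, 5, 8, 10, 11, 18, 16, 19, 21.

Sweep left to right; for each value list the smaller values that follow it:
3 → none → 0
4 → none → 0
5 → none → 0
8 → none → 0
10 → none → 0
11 → none → 0
18 → 16 → 1
16 → none → 0
19 → none → 0
21 → none → 0
Sum: 0 + 0 + 0 + 0 + 0 + 0 + 1 + 0 + 0 + 0 = 1

1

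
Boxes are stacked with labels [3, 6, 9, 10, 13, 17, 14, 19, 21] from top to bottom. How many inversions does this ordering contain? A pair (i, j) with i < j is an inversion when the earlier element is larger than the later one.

1 out-of-order pair

For each element, count later entries that are smaller:
3 → none → 0
6 → none → 0
9 → none → 0
10 → none → 0
13 → none → 0
17 → 14 → 1
14 → none → 0
19 → none → 0
21 → none → 0
Sum: 0 + 0 + 0 + 0 + 0 + 1 + 0 + 0 + 0 = 1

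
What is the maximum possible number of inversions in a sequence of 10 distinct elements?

There are 45 inversions.

A reversed (strictly descending) arrangement makes every pair an inversion, giving C(10, 2) inversions.
C(10, 2) = 10·9/2 = 45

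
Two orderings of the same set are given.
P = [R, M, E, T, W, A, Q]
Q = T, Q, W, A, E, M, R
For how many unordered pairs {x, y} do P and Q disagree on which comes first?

Disagreeing pairs: 17

Assign each item its position (1..7) in the first ordering, then rewrite the second ordering as that position sequence:
positions: R→1, M→2, E→3, T→4, W→5, A→6, Q→7
second ordering as positions: [4, 7, 5, 6, 3, 2, 1]
Discordant pairs = inversions in this position sequence.
4: 3, 2, 1 → 3
7: 5, 6, 3, 2, 1 → 5
5: 3, 2, 1 → 3
6: 3, 2, 1 → 3
3: 2, 1 → 2
2: 1 → 1
1: 0
Total: 3 + 5 + 3 + 3 + 2 + 1 + 0 = 17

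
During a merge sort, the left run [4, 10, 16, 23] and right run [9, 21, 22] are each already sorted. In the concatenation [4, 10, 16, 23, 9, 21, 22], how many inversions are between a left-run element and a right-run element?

For each element r of the right run, count left-run elements greater than r:
r = 9: 10, 16, 23 → 3
r = 21: 23 → 1
r = 22: 23 → 1
Cross-inversions: 3 + 1 + 1 = 5

5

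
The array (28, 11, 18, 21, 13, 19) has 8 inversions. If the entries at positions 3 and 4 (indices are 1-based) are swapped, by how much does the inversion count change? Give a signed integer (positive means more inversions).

+1

Positions 3 and 4 hold 18 and 21; after swapping, the array is [28, 11, 21, 18, 13, 19].
Sweep left to right; for each value list the smaller values that follow it:
28 → 11, 21, 18, 13, 19 → 5
11 → none → 0
21 → 18, 13, 19 → 3
18 → 13 → 1
13 → none → 0
19 → none → 0
Sum: 5 + 0 + 3 + 1 + 0 + 0 = 9
Change: 9 − 8 = +1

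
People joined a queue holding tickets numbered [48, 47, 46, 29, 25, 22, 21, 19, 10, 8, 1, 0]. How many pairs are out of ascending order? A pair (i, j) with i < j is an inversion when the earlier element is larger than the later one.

Sweep left to right; for each value list the smaller values that follow it:
48: 11
47: 10
46: 9
29: 8
25: 7
22: 6
21: 5
19: 4
10: 3
8: 2
1: 1
0: 0
Sum: 11 + 10 + 9 + 8 + 7 + 6 + 5 + 4 + 3 + 2 + 1 + 0 = 66

66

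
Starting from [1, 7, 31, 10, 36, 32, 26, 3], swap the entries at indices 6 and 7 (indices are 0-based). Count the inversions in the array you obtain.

Positions 6 and 7 hold 26 and 3; after swapping, the array is [1, 7, 31, 10, 36, 32, 3, 26].
Count, for each position, how many later elements it exceeds:
1: 0
7: 1
31: 3
10: 1
36: 3
32: 2
3: 0
26: 0
Sum: 0 + 1 + 3 + 1 + 3 + 2 + 0 + 0 = 10

10 inversions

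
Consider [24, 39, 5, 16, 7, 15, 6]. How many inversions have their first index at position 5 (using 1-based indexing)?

1

The element at index 5 is 7.
Elements after it: 15, 6
Those smaller than 7: 6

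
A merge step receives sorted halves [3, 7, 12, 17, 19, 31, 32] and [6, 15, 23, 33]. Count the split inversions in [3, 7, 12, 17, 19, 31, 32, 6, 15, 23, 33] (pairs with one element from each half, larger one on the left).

12 split inversions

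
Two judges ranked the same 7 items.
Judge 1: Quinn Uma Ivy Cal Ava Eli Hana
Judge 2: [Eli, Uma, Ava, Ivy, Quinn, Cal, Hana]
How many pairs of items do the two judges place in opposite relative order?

Assign each item its position (1..7) in the first ordering, then rewrite the second ordering as that position sequence:
positions: Quinn→1, Uma→2, Ivy→3, Cal→4, Ava→5, Eli→6, Hana→7
second ordering as positions: [6, 2, 5, 3, 1, 4, 7]
Discordant pairs = inversions in this position sequence.
6: 2, 5, 3, 1, 4 → 5
2: 1 → 1
5: 3, 1, 4 → 3
3: 1 → 1
1: 0
4: 0
7: 0
Total: 5 + 1 + 3 + 1 + 0 + 0 + 0 = 10

10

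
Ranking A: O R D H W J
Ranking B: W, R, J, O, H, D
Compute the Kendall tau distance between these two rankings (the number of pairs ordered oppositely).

9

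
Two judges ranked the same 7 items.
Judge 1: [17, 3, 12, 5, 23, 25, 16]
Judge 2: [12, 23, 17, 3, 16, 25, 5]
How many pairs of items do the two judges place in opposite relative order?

Assign each item its position (1..7) in the first ordering, then rewrite the second ordering as that position sequence:
positions: 17→1, 3→2, 12→3, 5→4, 23→5, 25→6, 16→7
second ordering as positions: [3, 5, 1, 2, 7, 6, 4]
Discordant pairs = inversions in this position sequence.
3: 1, 2 → 2
5: 1, 2, 4 → 3
1: 0
2: 0
7: 6, 4 → 2
6: 4 → 1
4: 0
Total: 2 + 3 + 0 + 0 + 2 + 1 + 0 = 8

8 discordant pairs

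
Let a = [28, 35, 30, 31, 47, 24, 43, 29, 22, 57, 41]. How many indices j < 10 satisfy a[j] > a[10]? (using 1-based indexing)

0 such elements

The element at index 10 is 57.
Elements before it: 28, 35, 30, 31, 47, 24, 43, 29, 22
None of them are larger than 57.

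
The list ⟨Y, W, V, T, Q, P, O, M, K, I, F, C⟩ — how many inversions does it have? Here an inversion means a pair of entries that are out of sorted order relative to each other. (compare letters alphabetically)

Sweep left to right; for each value list the smaller values that follow it:
Y: 11
W: 10
V: 9
T: 8
Q: 7
P: 6
O: 5
M: 4
K: 3
I: 2
F: 1
C: 0
Sum: 11 + 10 + 9 + 8 + 7 + 6 + 5 + 4 + 3 + 2 + 1 + 0 = 66

66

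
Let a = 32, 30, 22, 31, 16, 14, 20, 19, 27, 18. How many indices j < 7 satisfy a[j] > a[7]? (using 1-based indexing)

4

The element at index 7 is 20.
Elements before it: 32, 30, 22, 31, 16, 14
Those larger than 20: 32, 30, 22, 31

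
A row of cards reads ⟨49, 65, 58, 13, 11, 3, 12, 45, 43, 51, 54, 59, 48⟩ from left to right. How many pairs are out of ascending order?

35 inversions

Element-by-element contributions:
49 → 13, 11, 3, 12, 45, 43, 48 → 7
65 → 58, 13, 11, 3, 12, 45, 43, 51, 54, 59, 48 → 11
58 → 13, 11, 3, 12, 45, 43, 51, 54, 48 → 9
13 → 11, 3, 12 → 3
11 → 3 → 1
3 → none → 0
12 → none → 0
45 → 43 → 1
43 → none → 0
51 → 48 → 1
54 → 48 → 1
59 → 48 → 1
48 → none → 0
Sum: 7 + 11 + 9 + 3 + 1 + 0 + 0 + 1 + 0 + 1 + 1 + 1 + 0 = 35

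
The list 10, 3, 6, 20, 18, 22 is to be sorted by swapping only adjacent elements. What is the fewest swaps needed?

Swaps: 3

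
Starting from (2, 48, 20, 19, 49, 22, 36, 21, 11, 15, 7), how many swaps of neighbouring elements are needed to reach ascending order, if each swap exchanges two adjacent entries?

34

Each adjacent swap fixes exactly one inversion, so the minimum swap count equals the number of inversions.
Count inversions — for each element, later elements that are smaller:
2: none → 0
48: 20, 19, 22, 36, 21, 11, 15, 7 → 8
20: 19, 11, 15, 7 → 4
19: 11, 15, 7 → 3
49: 22, 36, 21, 11, 15, 7 → 6
22: 21, 11, 15, 7 → 4
36: 21, 11, 15, 7 → 4
21: 11, 15, 7 → 3
11: 7 → 1
15: 7 → 1
7: none → 0
Total inversions: 0 + 8 + 4 + 3 + 6 + 4 + 4 + 3 + 1 + 1 + 0 = 34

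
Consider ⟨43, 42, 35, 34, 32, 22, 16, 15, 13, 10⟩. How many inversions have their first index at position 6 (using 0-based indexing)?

3

The element at index 6 is 16.
Elements after it: 15, 13, 10
Those smaller than 16: 15, 13, 10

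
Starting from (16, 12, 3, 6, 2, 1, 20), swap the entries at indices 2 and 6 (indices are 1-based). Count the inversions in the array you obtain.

Positions 2 and 6 hold 12 and 1; after swapping, the array is [16, 1, 3, 6, 2, 12, 20].
For each element, count later entries that are smaller:
16 → 1, 3, 6, 2, 12 → 5
1 → none → 0
3 → 2 → 1
6 → 2 → 1
2 → none → 0
12 → none → 0
20 → none → 0
Sum: 5 + 0 + 1 + 1 + 0 + 0 + 0 = 7

Inversions: 7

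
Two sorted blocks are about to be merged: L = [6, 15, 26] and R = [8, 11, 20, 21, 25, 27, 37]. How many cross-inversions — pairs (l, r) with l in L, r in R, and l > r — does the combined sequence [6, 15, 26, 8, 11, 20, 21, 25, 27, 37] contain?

7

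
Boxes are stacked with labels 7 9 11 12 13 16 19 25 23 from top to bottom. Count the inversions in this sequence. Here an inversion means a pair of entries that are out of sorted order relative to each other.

Count, for each position, how many later elements it exceeds:
7: 0
9: 0
11: 0
12: 0
13: 0
16: 0
19: 0
25: 1
23: 0
Sum: 0 + 0 + 0 + 0 + 0 + 0 + 0 + 1 + 0 = 1

1 inversion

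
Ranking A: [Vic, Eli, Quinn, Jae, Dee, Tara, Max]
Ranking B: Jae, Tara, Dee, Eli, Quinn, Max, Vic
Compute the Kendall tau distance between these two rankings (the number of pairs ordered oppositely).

13

Assign each item its position (1..7) in the first ordering, then rewrite the second ordering as that position sequence:
positions: Vic→1, Eli→2, Quinn→3, Jae→4, Dee→5, Tara→6, Max→7
second ordering as positions: [4, 6, 5, 2, 3, 7, 1]
Discordant pairs = inversions in this position sequence.
4: 2, 3, 1 → 3
6: 5, 2, 3, 1 → 4
5: 2, 3, 1 → 3
2: 1 → 1
3: 1 → 1
7: 1 → 1
1: 0
Total: 3 + 4 + 3 + 1 + 1 + 1 + 0 = 13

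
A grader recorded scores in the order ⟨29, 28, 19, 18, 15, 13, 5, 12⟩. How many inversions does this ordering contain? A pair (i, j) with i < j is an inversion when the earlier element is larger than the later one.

Element-by-element contributions:
29 → 28, 19, 18, 15, 13, 5, 12 → 7
28 → 19, 18, 15, 13, 5, 12 → 6
19 → 18, 15, 13, 5, 12 → 5
18 → 15, 13, 5, 12 → 4
15 → 13, 5, 12 → 3
13 → 5, 12 → 2
5 → none → 0
12 → none → 0
Sum: 7 + 6 + 5 + 4 + 3 + 2 + 0 + 0 = 27

There are 27 inversions.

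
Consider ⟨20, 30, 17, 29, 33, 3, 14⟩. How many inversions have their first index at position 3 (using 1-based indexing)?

The element at index 3 is 17.
Elements after it: 29, 33, 3, 14
Those smaller than 17: 3, 14

2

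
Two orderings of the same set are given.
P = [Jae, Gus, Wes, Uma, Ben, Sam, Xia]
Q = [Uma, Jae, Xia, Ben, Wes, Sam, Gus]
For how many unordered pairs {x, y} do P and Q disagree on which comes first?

11 disagreeing pairs

Assign each item its position (1..7) in the first ordering, then rewrite the second ordering as that position sequence:
positions: Jae→1, Gus→2, Wes→3, Uma→4, Ben→5, Sam→6, Xia→7
second ordering as positions: [4, 1, 7, 5, 3, 6, 2]
Discordant pairs = inversions in this position sequence.
4: 1, 3, 2 → 3
1: 0
7: 5, 3, 6, 2 → 4
5: 3, 2 → 2
3: 2 → 1
6: 2 → 1
2: 0
Total: 3 + 0 + 4 + 2 + 1 + 1 + 0 = 11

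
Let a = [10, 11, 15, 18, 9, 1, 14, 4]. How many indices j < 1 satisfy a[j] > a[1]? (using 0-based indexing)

0

The element at index 1 is 11.
Elements before it: 10
None of them are larger than 11.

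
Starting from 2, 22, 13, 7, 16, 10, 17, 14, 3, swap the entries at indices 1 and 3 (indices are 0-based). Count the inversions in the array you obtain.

15

Positions 1 and 3 hold 22 and 7; after swapping, the array is [2, 7, 13, 22, 16, 10, 17, 14, 3].
Sweep left to right; for each value list the smaller values that follow it:
2: 0
7: 1
13: 2
22: 5
16: 3
10: 1
17: 2
14: 1
3: 0
Sum: 0 + 1 + 2 + 5 + 3 + 1 + 2 + 1 + 0 = 15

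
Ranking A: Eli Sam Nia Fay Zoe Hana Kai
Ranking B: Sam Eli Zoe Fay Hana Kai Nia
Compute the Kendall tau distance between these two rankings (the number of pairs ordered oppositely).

6

Assign each item its position (1..7) in the first ordering, then rewrite the second ordering as that position sequence:
positions: Eli→1, Sam→2, Nia→3, Fay→4, Zoe→5, Hana→6, Kai→7
second ordering as positions: [2, 1, 5, 4, 6, 7, 3]
Discordant pairs = inversions in this position sequence.
2: 1 → 1
1: 0
5: 4, 3 → 2
4: 3 → 1
6: 3 → 1
7: 3 → 1
3: 0
Total: 1 + 0 + 2 + 1 + 1 + 1 + 0 = 6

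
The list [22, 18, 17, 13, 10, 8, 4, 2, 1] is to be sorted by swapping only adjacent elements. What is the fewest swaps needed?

36

Each adjacent swap fixes exactly one inversion, so the minimum swap count equals the number of inversions.
Count inversions — for each element, later elements that are smaller:
22: 18, 17, 13, 10, 8, 4, 2, 1 → 8
18: 17, 13, 10, 8, 4, 2, 1 → 7
17: 13, 10, 8, 4, 2, 1 → 6
13: 10, 8, 4, 2, 1 → 5
10: 8, 4, 2, 1 → 4
8: 4, 2, 1 → 3
4: 2, 1 → 2
2: 1 → 1
1: none → 0
Total inversions: 8 + 7 + 6 + 5 + 4 + 3 + 2 + 1 + 0 = 36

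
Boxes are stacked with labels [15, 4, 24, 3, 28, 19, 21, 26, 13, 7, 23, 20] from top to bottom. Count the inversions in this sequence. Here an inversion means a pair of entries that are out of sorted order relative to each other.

30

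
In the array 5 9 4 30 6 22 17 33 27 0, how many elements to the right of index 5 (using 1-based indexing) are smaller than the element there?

1 such element

The element at index 5 is 6.
Elements after it: 22, 17, 33, 27, 0
Those smaller than 6: 0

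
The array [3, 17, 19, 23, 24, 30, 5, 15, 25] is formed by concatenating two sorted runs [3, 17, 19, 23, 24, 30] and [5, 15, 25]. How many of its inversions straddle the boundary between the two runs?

Take each right-half value and tally the left-half values above it:
r = 5: 17, 19, 23, 24, 30 → 5
r = 15: 17, 19, 23, 24, 30 → 5
r = 25: 30 → 1
Cross-inversions: 5 + 5 + 1 = 11

Cross-inversions: 11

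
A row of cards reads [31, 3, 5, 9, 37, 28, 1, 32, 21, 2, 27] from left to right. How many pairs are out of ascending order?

Element-by-element contributions:
31 → 3, 5, 9, 28, 1, 21, 2, 27 → 8
3 → 1, 2 → 2
5 → 1, 2 → 2
9 → 1, 2 → 2
37 → 28, 1, 32, 21, 2, 27 → 6
28 → 1, 21, 2, 27 → 4
1 → none → 0
32 → 21, 2, 27 → 3
21 → 2 → 1
2 → none → 0
27 → none → 0
Sum: 8 + 2 + 2 + 2 + 6 + 4 + 0 + 3 + 1 + 0 + 0 = 28

28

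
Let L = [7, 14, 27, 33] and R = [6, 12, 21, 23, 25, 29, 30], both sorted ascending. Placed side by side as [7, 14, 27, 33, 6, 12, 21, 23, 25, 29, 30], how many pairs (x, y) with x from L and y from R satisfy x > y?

15 split inversions

For each element r of the right run, count left-run elements greater than r:
r = 6: 7, 14, 27, 33 → 4
r = 12: 14, 27, 33 → 3
r = 21: 27, 33 → 2
r = 23: 27, 33 → 2
r = 25: 27, 33 → 2
r = 29: 33 → 1
r = 30: 33 → 1
Cross-inversions: 4 + 3 + 2 + 2 + 2 + 1 + 1 = 15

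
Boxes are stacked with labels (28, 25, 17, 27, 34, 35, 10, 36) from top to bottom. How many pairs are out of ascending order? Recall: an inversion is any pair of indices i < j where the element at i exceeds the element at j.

Sweep left to right; for each value list the smaller values that follow it:
28 → 25, 17, 27, 10 → 4
25 → 17, 10 → 2
17 → 10 → 1
27 → 10 → 1
34 → 10 → 1
35 → 10 → 1
10 → none → 0
36 → none → 0
Sum: 4 + 2 + 1 + 1 + 1 + 1 + 0 + 0 = 10

10 inversions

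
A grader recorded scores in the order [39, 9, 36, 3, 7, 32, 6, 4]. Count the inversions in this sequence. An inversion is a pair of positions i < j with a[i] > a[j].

21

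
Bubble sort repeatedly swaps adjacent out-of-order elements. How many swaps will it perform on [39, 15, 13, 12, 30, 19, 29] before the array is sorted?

11

The minimum number of adjacent swaps to sort an array equals its inversion count, since every such swap removes exactly one inversion.
Count inversions — for each element, later elements that are smaller:
39: 15, 13, 12, 30, 19, 29 → 6
15: 13, 12 → 2
13: 12 → 1
12: none → 0
30: 19, 29 → 2
19: none → 0
29: none → 0
Total inversions: 6 + 2 + 1 + 0 + 2 + 0 + 0 = 11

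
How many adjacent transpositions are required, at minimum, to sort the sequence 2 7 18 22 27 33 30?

1 adjacent swap

Minimum adjacent swaps = number of inversions (each swap of adjacent out-of-order elements removes one inversion and no swap can remove more).
Count inversions — for each element, later elements that are smaller:
2: none → 0
7: none → 0
18: none → 0
22: none → 0
27: none → 0
33: 30 → 1
30: none → 0
Total inversions: 0 + 0 + 0 + 0 + 0 + 1 + 0 = 1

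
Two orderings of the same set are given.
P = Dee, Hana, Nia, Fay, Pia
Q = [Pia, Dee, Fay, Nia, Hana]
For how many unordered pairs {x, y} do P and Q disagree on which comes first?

Assign each item its position (1..5) in the first ordering, then rewrite the second ordering as that position sequence:
positions: Dee→1, Hana→2, Nia→3, Fay→4, Pia→5
second ordering as positions: [5, 1, 4, 3, 2]
Discordant pairs = inversions in this position sequence.
5: 1, 4, 3, 2 → 4
1: 0
4: 3, 2 → 2
3: 2 → 1
2: 0
Total: 4 + 0 + 2 + 1 + 0 = 7

7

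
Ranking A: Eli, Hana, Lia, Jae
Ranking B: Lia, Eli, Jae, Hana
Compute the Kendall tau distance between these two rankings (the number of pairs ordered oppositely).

3 discordant pairs

Assign each item its position (1..4) in the first ordering, then rewrite the second ordering as that position sequence:
positions: Eli→1, Hana→2, Lia→3, Jae→4
second ordering as positions: [3, 1, 4, 2]
Discordant pairs = inversions in this position sequence.
3: 1, 2 → 2
1: 0
4: 2 → 1
2: 0
Total: 2 + 0 + 1 + 0 = 3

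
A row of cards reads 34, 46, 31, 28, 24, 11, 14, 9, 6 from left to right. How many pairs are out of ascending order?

34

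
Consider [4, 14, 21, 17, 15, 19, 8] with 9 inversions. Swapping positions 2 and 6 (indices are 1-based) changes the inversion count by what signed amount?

Positions 2 and 6 hold 14 and 19; after swapping, the array is [4, 19, 21, 17, 15, 14, 8].
For each element, count later entries that are smaller:
4 → none → 0
19 → 17, 15, 14, 8 → 4
21 → 17, 15, 14, 8 → 4
17 → 15, 14, 8 → 3
15 → 14, 8 → 2
14 → 8 → 1
8 → none → 0
Sum: 0 + 4 + 4 + 3 + 2 + 1 + 0 = 14
Change: 14 − 9 = +5

+5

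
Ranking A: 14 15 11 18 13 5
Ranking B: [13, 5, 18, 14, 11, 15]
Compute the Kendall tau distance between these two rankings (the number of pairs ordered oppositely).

12

Assign each item its position (1..6) in the first ordering, then rewrite the second ordering as that position sequence:
positions: 14→1, 15→2, 11→3, 18→4, 13→5, 5→6
second ordering as positions: [5, 6, 4, 1, 3, 2]
Discordant pairs = inversions in this position sequence.
5: 4, 1, 3, 2 → 4
6: 4, 1, 3, 2 → 4
4: 1, 3, 2 → 3
1: 0
3: 2 → 1
2: 0
Total: 4 + 4 + 3 + 0 + 1 + 0 = 12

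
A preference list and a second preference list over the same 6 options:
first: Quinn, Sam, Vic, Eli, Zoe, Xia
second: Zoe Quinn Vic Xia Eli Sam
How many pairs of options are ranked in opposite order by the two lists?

Assign each item its position (1..6) in the first ordering, then rewrite the second ordering as that position sequence:
positions: Quinn→1, Sam→2, Vic→3, Eli→4, Zoe→5, Xia→6
second ordering as positions: [5, 1, 3, 6, 4, 2]
Discordant pairs = inversions in this position sequence.
5: 1, 3, 4, 2 → 4
1: 0
3: 2 → 1
6: 4, 2 → 2
4: 2 → 1
2: 0
Total: 4 + 0 + 1 + 2 + 1 + 0 = 8

8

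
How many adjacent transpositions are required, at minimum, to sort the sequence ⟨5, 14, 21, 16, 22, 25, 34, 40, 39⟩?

Minimum adjacent swaps = number of inversions (each swap of adjacent out-of-order elements removes one inversion and no swap can remove more).
Count inversions — for each element, later elements that are smaller:
5: none → 0
14: none → 0
21: 16 → 1
16: none → 0
22: none → 0
25: none → 0
34: none → 0
40: 39 → 1
39: none → 0
Total inversions: 0 + 0 + 1 + 0 + 0 + 0 + 0 + 1 + 0 = 2

2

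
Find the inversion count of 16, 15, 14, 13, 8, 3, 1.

21 inversions

Sweep left to right; for each value list the smaller values that follow it:
16 → 15, 14, 13, 8, 3, 1 → 6
15 → 14, 13, 8, 3, 1 → 5
14 → 13, 8, 3, 1 → 4
13 → 8, 3, 1 → 3
8 → 3, 1 → 2
3 → 1 → 1
1 → none → 0
Sum: 6 + 5 + 4 + 3 + 2 + 1 + 0 = 21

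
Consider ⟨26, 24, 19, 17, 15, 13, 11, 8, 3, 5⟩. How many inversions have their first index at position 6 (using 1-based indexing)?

4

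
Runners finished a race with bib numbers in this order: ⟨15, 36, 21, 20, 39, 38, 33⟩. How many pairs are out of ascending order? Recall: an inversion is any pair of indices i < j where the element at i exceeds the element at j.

7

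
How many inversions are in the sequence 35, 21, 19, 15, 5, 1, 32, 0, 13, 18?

Count, for each position, how many later elements it exceeds:
35 → 21, 19, 15, 5, 1, 32, 0, 13, 18 → 9
21 → 19, 15, 5, 1, 0, 13, 18 → 7
19 → 15, 5, 1, 0, 13, 18 → 6
15 → 5, 1, 0, 13 → 4
5 → 1, 0 → 2
1 → 0 → 1
32 → 0, 13, 18 → 3
0 → none → 0
13 → none → 0
18 → none → 0
Sum: 9 + 7 + 6 + 4 + 2 + 1 + 3 + 0 + 0 + 0 = 32

32 inversions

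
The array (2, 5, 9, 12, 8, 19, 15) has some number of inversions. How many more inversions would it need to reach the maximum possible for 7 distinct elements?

18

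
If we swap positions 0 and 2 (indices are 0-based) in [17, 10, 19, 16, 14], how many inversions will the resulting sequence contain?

7

Positions 0 and 2 hold 17 and 19; after swapping, the array is [19, 10, 17, 16, 14].
Count, for each position, how many later elements it exceeds:
19 → 10, 17, 16, 14 → 4
10 → none → 0
17 → 16, 14 → 2
16 → 14 → 1
14 → none → 0
Sum: 4 + 0 + 2 + 1 + 0 = 7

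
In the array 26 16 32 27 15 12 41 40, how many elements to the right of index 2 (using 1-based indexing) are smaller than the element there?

2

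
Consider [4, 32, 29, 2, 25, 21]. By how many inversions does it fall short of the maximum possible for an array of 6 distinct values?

6

Maximum inversions for 6 distinct elements is C(6, 2) = 6·5/2 = 15.
Current inversions — for each element, count later smaller elements:
4: 1
32: 4
29: 3
2: 0
25: 1
21: 0
Current total: 1 + 4 + 3 + 0 + 1 + 0 = 9
Shortfall: 15 − 9 = 6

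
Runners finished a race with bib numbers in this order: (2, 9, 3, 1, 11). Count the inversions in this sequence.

4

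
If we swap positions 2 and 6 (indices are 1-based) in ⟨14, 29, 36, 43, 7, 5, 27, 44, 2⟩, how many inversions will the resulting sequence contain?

Positions 2 and 6 hold 29 and 5; after swapping, the array is [14, 5, 36, 43, 7, 29, 27, 44, 2].
Count, for each position, how many later elements it exceeds:
14: 3
5: 1
36: 4
43: 4
7: 1
29: 2
27: 1
44: 1
2: 0
Sum: 3 + 1 + 4 + 4 + 1 + 2 + 1 + 1 + 0 = 17

17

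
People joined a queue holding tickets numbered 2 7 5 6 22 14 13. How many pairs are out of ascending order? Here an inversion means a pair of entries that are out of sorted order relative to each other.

Listing every pair i<j with a[i]>a[j] (using 0-based positions):
(1,2): 7 > 5
(1,3): 7 > 6
(4,5): 22 > 14
(4,6): 22 > 13
(5,6): 14 > 13
That's 5 pairs.

Out-of-order pairs: 5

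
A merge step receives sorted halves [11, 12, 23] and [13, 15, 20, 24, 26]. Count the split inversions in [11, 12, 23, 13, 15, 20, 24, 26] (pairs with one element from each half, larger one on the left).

Take each right-half value and tally the left-half values above it:
r = 13: 23 → 1
r = 15: 23 → 1
r = 20: 23 → 1
r = 24: none → 0
r = 26: none → 0
Cross-inversions: 1 + 1 + 1 + 0 + 0 = 3

3 cross-inversions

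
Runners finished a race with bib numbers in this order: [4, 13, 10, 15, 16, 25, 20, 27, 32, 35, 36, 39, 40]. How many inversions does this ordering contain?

2 out-of-order pairs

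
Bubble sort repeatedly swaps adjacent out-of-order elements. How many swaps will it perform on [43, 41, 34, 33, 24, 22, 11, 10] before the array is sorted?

28 adjacent swaps

Each adjacent swap fixes exactly one inversion, so the minimum swap count equals the number of inversions.
Count inversions — for each element, later elements that are smaller:
43: 41, 34, 33, 24, 22, 11, 10 → 7
41: 34, 33, 24, 22, 11, 10 → 6
34: 33, 24, 22, 11, 10 → 5
33: 24, 22, 11, 10 → 4
24: 22, 11, 10 → 3
22: 11, 10 → 2
11: 10 → 1
10: none → 0
Total inversions: 7 + 6 + 5 + 4 + 3 + 2 + 1 + 0 = 28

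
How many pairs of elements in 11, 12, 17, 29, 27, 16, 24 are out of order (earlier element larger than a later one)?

Inversion pairs (indices are 0-based):
(2,5): 17 > 16
(3,4): 29 > 27
(3,5): 29 > 16
(3,6): 29 > 24
(4,5): 27 > 16
(4,6): 27 > 24
That's 6 pairs.

6 out-of-order pairs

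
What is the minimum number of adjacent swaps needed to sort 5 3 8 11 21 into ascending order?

Each adjacent swap fixes exactly one inversion, so the minimum swap count equals the number of inversions.
Count inversions — for each element, later elements that are smaller:
5: 3 → 1
3: none → 0
8: none → 0
11: none → 0
21: none → 0
Total inversions: 1 + 0 + 0 + 0 + 0 = 1

1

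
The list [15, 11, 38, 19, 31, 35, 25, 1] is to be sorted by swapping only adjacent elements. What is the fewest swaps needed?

14 adjacent swaps

Minimum adjacent swaps = number of inversions (each swap of adjacent out-of-order elements removes one inversion and no swap can remove more).
Count inversions — for each element, later elements that are smaller:
15: 11, 1 → 2
11: 1 → 1
38: 19, 31, 35, 25, 1 → 5
19: 1 → 1
31: 25, 1 → 2
35: 25, 1 → 2
25: 1 → 1
1: none → 0
Total inversions: 2 + 1 + 5 + 1 + 2 + 2 + 1 + 0 = 14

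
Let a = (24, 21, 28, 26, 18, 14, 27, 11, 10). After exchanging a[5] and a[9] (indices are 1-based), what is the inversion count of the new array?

22

Positions 5 and 9 hold 18 and 10; after swapping, the array is [24, 21, 28, 26, 10, 14, 27, 11, 18].
Count, for each position, how many later elements it exceeds:
24 → 21, 10, 14, 11, 18 → 5
21 → 10, 14, 11, 18 → 4
28 → 26, 10, 14, 27, 11, 18 → 6
26 → 10, 14, 11, 18 → 4
10 → none → 0
14 → 11 → 1
27 → 11, 18 → 2
11 → none → 0
18 → none → 0
Sum: 5 + 4 + 6 + 4 + 0 + 1 + 2 + 0 + 0 = 22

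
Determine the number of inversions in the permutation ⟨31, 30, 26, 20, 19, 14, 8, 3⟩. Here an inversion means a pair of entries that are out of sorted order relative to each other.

Out-of-order pairs: 28

Sweep left to right; for each value list the smaller values that follow it:
31 → 30, 26, 20, 19, 14, 8, 3 → 7
30 → 26, 20, 19, 14, 8, 3 → 6
26 → 20, 19, 14, 8, 3 → 5
20 → 19, 14, 8, 3 → 4
19 → 14, 8, 3 → 3
14 → 8, 3 → 2
8 → 3 → 1
3 → none → 0
Sum: 7 + 6 + 5 + 4 + 3 + 2 + 1 + 0 = 28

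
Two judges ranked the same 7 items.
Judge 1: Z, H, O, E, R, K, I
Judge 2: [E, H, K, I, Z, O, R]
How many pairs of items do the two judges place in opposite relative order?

10

Assign each item its position (1..7) in the first ordering, then rewrite the second ordering as that position sequence:
positions: Z→1, H→2, O→3, E→4, R→5, K→6, I→7
second ordering as positions: [4, 2, 6, 7, 1, 3, 5]
Discordant pairs = inversions in this position sequence.
4: 2, 1, 3 → 3
2: 1 → 1
6: 1, 3, 5 → 3
7: 1, 3, 5 → 3
1: 0
3: 0
5: 0
Total: 3 + 1 + 3 + 3 + 0 + 0 + 0 = 10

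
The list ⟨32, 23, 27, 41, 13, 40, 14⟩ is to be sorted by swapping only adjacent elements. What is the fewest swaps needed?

12 swaps

Each adjacent swap fixes exactly one inversion, so the minimum swap count equals the number of inversions.
Count inversions — for each element, later elements that are smaller:
32: 23, 27, 13, 14 → 4
23: 13, 14 → 2
27: 13, 14 → 2
41: 13, 40, 14 → 3
13: none → 0
40: 14 → 1
14: none → 0
Total inversions: 4 + 2 + 2 + 3 + 0 + 1 + 0 = 12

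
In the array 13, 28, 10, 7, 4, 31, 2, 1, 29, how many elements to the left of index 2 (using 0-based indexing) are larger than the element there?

2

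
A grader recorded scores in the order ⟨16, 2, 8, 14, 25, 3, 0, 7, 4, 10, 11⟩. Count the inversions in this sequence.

28 out-of-order pairs

Sweep left to right; for each value list the smaller values that follow it:
16 → 2, 8, 14, 3, 0, 7, 4, 10, 11 → 9
2 → 0 → 1
8 → 3, 0, 7, 4 → 4
14 → 3, 0, 7, 4, 10, 11 → 6
25 → 3, 0, 7, 4, 10, 11 → 6
3 → 0 → 1
0 → none → 0
7 → 4 → 1
4 → none → 0
10 → none → 0
11 → none → 0
Sum: 9 + 1 + 4 + 6 + 6 + 1 + 0 + 1 + 0 + 0 + 0 = 28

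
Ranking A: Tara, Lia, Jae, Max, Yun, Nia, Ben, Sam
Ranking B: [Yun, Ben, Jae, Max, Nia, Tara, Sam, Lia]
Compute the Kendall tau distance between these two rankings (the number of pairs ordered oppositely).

There are 16 discordant pairs.

Assign each item its position (1..8) in the first ordering, then rewrite the second ordering as that position sequence:
positions: Tara→1, Lia→2, Jae→3, Max→4, Yun→5, Nia→6, Ben→7, Sam→8
second ordering as positions: [5, 7, 3, 4, 6, 1, 8, 2]
Discordant pairs = inversions in this position sequence.
5: 3, 4, 1, 2 → 4
7: 3, 4, 6, 1, 2 → 5
3: 1, 2 → 2
4: 1, 2 → 2
6: 1, 2 → 2
1: 0
8: 2 → 1
2: 0
Total: 4 + 5 + 2 + 2 + 2 + 0 + 1 + 0 = 16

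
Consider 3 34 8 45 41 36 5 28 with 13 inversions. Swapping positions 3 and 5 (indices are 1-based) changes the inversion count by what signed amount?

Positions 3 and 5 hold 8 and 41; after swapping, the array is [3, 34, 41, 45, 8, 36, 5, 28].
For each element, count later entries that are smaller:
3 → none → 0
34 → 8, 5, 28 → 3
41 → 8, 36, 5, 28 → 4
45 → 8, 36, 5, 28 → 4
8 → 5 → 1
36 → 5, 28 → 2
5 → none → 0
28 → none → 0
Sum: 0 + 3 + 4 + 4 + 1 + 2 + 0 + 0 = 14
Change: 14 − 13 = +1

+1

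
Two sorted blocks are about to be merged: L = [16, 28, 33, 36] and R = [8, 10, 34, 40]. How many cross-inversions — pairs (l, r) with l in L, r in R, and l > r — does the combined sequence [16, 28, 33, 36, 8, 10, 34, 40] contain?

9

Count, for every r in R, how many entries of L exceed r:
r = 8: 16, 28, 33, 36 → 4
r = 10: 16, 28, 33, 36 → 4
r = 34: 36 → 1
r = 40: none → 0
Cross-inversions: 4 + 4 + 1 + 0 = 9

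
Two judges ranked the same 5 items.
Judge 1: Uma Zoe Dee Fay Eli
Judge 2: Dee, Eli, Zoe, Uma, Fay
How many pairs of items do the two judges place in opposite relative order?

6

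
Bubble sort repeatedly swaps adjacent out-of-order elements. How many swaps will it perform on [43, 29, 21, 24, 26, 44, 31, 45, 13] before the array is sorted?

The minimum number of adjacent swaps to sort an array equals its inversion count, since every such swap removes exactly one inversion.
Count inversions — for each element, later elements that are smaller:
43: 29, 21, 24, 26, 31, 13 → 6
29: 21, 24, 26, 13 → 4
21: 13 → 1
24: 13 → 1
26: 13 → 1
44: 31, 13 → 2
31: 13 → 1
45: 13 → 1
13: none → 0
Total inversions: 6 + 4 + 1 + 1 + 1 + 2 + 1 + 1 + 0 = 17

There are 17 swaps.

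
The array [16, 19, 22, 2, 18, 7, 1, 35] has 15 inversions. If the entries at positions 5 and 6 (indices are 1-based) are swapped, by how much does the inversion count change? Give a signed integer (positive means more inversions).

Positions 5 and 6 hold 18 and 7; after swapping, the array is [16, 19, 22, 2, 7, 18, 1, 35].
Count, for each position, how many later elements it exceeds:
16 → 2, 7, 1 → 3
19 → 2, 7, 18, 1 → 4
22 → 2, 7, 18, 1 → 4
2 → 1 → 1
7 → 1 → 1
18 → 1 → 1
1 → none → 0
35 → none → 0
Sum: 3 + 4 + 4 + 1 + 1 + 1 + 0 + 0 = 14
Change: 14 − 15 = -1

-1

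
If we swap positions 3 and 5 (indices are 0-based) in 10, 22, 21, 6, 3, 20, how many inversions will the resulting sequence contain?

11

Positions 3 and 5 hold 6 and 20; after swapping, the array is [10, 22, 21, 20, 3, 6].
Count, for each position, how many later elements it exceeds:
10 → 3, 6 → 2
22 → 21, 20, 3, 6 → 4
21 → 20, 3, 6 → 3
20 → 3, 6 → 2
3 → none → 0
6 → none → 0
Sum: 2 + 4 + 3 + 2 + 0 + 0 = 11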